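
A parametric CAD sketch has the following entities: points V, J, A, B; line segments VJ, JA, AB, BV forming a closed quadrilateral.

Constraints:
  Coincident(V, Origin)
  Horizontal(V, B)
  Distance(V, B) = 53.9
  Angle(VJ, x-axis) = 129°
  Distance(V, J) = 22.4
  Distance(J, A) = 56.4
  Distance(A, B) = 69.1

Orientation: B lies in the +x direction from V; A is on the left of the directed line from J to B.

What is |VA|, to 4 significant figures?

64.78

V is at the origin; V and B share the same y with |VB| = 53.9 and B in +x, so B = (53.9, 0). VJ runs at 129.0° with |VJ| = 22.4, so J = (-14.10, 17.41). A is determined by |JA| = 56.4 and |AB| = 69.1 together: it lies at the intersection of circle(J, 56.4) and circle(B, 69.1). With |JB| = 70.19, the foot of the radical line on JB is 23.74 from J and the perpendicular offset is √(56.4² − 23.74²) = 51.16. Taking the left-of-JB solution: A = (21.59, 61.08).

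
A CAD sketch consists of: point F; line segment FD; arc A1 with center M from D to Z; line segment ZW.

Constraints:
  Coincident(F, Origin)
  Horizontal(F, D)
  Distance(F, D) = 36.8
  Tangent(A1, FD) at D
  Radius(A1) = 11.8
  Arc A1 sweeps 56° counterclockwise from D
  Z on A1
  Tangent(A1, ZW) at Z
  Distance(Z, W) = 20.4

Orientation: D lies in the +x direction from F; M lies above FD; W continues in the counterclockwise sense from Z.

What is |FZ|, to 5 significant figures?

46.872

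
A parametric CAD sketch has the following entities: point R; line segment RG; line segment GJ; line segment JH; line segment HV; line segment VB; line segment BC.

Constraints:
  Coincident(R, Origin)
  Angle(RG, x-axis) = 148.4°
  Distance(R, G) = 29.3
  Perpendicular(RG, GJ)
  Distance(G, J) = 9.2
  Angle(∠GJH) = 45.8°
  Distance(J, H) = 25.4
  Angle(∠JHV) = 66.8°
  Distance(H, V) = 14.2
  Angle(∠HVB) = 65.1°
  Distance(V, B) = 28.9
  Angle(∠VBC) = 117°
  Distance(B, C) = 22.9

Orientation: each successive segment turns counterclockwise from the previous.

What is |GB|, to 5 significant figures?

16.172

R is at the origin; RG runs at 148.4° with length 29.3, so G = (-24.956, 15.353). The perpendicularity gives GJ at right angles to RG, so GJ runs at -121.60°; with |GJ| = 9.2, J = (-29.776, 7.5169). ∠GJH = 45.8° gives JH at 12.600° from the x-axis; with |JH| = 25.4, H = (-4.9880, 13.058). ∠JHV = 66.8° gives HV at 125.80° from the x-axis; with |HV| = 14.2, V = (-13.294, 24.575). ∠HVB = 65.1° gives VB at -119.30° from the x-axis; with |VB| = 28.9, B = (-27.438, -0.62796). Then |GB| = |B − G| = 16.172.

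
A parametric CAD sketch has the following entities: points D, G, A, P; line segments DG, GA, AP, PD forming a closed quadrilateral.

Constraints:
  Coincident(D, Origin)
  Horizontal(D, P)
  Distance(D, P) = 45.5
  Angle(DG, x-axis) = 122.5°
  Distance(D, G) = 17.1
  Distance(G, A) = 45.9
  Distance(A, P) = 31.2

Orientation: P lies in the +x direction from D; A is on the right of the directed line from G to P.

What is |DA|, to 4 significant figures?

29.15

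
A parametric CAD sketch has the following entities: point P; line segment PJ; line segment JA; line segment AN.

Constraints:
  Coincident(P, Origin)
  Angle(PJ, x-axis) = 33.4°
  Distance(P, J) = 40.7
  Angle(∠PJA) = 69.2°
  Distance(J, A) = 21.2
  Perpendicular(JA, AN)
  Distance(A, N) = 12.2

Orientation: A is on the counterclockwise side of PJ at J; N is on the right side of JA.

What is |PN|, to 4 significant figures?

50.70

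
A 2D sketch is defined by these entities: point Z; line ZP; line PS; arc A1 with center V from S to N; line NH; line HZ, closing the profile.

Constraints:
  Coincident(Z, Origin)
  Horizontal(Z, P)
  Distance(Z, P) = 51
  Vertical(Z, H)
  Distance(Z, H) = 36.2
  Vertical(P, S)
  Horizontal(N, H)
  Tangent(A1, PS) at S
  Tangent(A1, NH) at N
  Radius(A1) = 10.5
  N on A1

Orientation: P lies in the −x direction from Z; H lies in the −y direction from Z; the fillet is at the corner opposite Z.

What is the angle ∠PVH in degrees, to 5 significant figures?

126.76°

Z is at the origin; ZP is horizontal with |ZP| = 51.0 and P on the −x side, so P = (-51.000, 0.0000). ZH is vertical with |ZH| = 36.2 and H on the −y side, so H = (0.0000, -36.200). The virtual corner opposite Z is at (-51.000, -36.200). A1 meets PS tangentially, so VS is at right angles to PS and A1 meets NH tangentially, so VN is at right angles to NH, with radius 10.5, so the center V sits 10.5 in from both sides at V = (-40.500, -25.700). Then cos ∠PVH = VP·VH / (|VP||VH|), giving 126.76°.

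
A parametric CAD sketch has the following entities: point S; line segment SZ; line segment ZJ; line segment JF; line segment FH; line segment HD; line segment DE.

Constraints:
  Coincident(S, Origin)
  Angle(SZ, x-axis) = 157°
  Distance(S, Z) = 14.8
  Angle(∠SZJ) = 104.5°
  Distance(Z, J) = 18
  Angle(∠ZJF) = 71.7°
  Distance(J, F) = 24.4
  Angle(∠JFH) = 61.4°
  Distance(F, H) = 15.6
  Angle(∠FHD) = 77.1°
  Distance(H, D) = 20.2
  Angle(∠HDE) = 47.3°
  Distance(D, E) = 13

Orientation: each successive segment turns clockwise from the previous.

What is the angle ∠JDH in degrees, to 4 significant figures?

148.3°

∠JFH = 61.4° gives FH at -145.4° from the x-axis; with |FH| = 15.6, H = (-2.025, 3.725). ∠FHD = 77.1° gives HD at 111.7° from the x-axis; with |HD| = 20.2, D = (-9.494, 22.49). Then cos ∠JDH = DJ·DH / (|DJ||DH|), giving 148.3°.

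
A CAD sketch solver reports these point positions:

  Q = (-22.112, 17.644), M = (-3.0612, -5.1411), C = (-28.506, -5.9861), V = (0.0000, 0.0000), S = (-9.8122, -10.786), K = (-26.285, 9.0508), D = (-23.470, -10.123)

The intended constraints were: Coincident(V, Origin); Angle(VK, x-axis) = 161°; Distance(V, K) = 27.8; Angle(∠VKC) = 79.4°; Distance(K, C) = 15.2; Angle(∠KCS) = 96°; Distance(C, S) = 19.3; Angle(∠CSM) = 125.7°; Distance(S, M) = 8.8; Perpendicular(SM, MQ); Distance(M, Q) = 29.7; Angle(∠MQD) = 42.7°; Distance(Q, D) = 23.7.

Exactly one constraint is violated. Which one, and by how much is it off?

Distance(Q, D) = 23.7 — off by 4.10.

V = (0.00, 0.00) ✓; VK at 161.0° ✓; |VK| = 27.80 ✓; ∠VKC = 79.40° ✓; |KC| = 15.20 ✓; ∠KCS = 96.00° ✓; |CS| = 19.30 ✓; ∠CSM = 125.7° ✓; |SM| = 8.800 ✓; ∠(SM, MQ) = 90.00° ✓; |MQ| = 29.70 ✓; ∠MQD = 42.70° ✓; |QD| = 27.80 ✗.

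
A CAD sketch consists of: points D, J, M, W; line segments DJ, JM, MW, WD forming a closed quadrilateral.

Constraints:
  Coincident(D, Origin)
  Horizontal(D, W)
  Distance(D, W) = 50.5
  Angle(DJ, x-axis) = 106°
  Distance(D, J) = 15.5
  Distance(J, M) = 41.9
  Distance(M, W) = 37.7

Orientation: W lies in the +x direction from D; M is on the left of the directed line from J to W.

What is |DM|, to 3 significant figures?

47.2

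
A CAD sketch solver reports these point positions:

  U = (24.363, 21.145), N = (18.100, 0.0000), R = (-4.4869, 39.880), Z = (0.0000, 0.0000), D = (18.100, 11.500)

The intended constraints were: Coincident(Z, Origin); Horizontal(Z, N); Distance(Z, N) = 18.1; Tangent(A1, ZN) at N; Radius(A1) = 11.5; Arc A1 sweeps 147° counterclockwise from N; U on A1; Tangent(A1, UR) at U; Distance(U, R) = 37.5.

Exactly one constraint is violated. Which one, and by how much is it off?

Distance(U, R) = 37.5 — off by 3.10.

Z = (0.00, 0.00) ✓; Z.y = 0.00, N.y = 0.00 ✓; |ZN| = 18.10 ✓; ∠(DN, NZ) = 90.00° ✓; |DN| = 11.50 ✓; bearing(D→U) − bearing(D→N) = 147.0° ✓; |DU| = 11.50 ✓; ∠(DU, UR) = 90.00° ✓; |UR| = 34.40 ✗.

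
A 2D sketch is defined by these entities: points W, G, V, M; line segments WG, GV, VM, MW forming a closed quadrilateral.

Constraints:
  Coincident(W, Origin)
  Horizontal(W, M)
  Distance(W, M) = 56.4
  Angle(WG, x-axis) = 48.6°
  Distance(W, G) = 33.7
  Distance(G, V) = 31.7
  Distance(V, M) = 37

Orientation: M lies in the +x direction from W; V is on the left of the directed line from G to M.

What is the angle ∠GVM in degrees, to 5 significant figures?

75.909°

W is at the origin; W and M share the same y with |WM| = 56.4 and M in +x, so M = (56.4, 0). WG runs at 48.6° with |WG| = 33.7, so G = (22.286, 25.279). V is determined by |GV| = 31.7 and |VM| = 37.0 together: it lies at the intersection of circle(G, 31.7) and circle(M, 37.0). With |GM| = 42.459, the foot of the radical line on GM is 16.942 from G and the perpendicular offset is √(31.7² − 16.942²) = 26.793. Taking the left-of-GM solution: V = (51.850, 36.719).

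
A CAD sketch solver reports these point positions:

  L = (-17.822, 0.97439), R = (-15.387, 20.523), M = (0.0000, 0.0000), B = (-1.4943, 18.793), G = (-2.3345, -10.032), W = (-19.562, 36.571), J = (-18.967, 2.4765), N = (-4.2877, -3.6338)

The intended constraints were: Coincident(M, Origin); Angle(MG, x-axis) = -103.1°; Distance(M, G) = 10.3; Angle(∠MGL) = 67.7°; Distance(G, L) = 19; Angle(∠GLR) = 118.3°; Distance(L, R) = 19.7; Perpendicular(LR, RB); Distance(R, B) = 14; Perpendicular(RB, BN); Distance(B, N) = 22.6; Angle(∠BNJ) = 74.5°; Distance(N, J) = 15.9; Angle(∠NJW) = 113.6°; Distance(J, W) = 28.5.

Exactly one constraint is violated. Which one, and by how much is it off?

Distance(J, W) = 28.5 — off by 5.60.

M = (0.00, 0.00) ✓; MG at -103.1° ✓; |MG| = 10.30 ✓; ∠MGL = 67.70° ✓; |GL| = 19.00 ✓; ∠GLR = 118.3° ✓; |LR| = 19.70 ✓; ∠(LR, RB) = 90.00° ✓; |RB| = 14.00 ✓; ∠(RB, BN) = 90.00° ✓; |BN| = 22.60 ✓; ∠BNJ = 74.50° ✓; |NJ| = 15.90 ✓; ∠NJW = 113.6° ✓; |JW| = 34.10 ✗.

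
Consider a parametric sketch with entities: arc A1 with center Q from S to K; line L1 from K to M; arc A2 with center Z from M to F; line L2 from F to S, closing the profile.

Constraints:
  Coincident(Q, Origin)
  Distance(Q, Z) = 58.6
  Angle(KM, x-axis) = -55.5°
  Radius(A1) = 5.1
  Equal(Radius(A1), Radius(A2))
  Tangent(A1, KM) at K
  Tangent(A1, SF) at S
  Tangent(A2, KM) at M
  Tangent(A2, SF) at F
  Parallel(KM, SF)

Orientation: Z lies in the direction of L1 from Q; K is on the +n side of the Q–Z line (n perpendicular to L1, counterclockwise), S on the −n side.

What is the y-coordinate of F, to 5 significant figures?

-51.182

Tangency of A1 to both parallel lines with radius 5.1 puts K and S at Q ± 5.1·n: K = (4.2030, 2.8887), S = (-4.2030, -2.8887). Equal radii place M and F the same way about Z: M = Z + 5.1·n = (37.394, -45.405), F = Z − 5.1·n = (28.988, -51.182). So F.y = -51.182.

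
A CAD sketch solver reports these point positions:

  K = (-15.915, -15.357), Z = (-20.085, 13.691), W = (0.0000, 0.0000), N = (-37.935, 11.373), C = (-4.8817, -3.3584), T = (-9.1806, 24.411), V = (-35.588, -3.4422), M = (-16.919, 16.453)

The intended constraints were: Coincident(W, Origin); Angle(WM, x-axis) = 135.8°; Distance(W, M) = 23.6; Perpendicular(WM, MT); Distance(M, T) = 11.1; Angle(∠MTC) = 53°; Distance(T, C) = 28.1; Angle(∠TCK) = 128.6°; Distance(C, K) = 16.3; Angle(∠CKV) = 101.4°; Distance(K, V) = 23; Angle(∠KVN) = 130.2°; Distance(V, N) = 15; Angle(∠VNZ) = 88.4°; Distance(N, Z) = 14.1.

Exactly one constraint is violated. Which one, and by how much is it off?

Distance(N, Z) = 14.1 — off by 3.90.

W = (0.00, 0.00) ✓; WM at 135.8° ✓; |WM| = 23.60 ✓; ∠(WM, MT) = 90.00° ✓; |MT| = 11.10 ✓; ∠MTC = 53.00° ✓; |TC| = 28.10 ✓; ∠TCK = 128.6° ✓; |CK| = 16.30 ✓; ∠CKV = 101.4° ✓; |KV| = 23.00 ✓; ∠KVN = 130.2° ✓; |VN| = 15.00 ✓; ∠VNZ = 88.40° ✓; |NZ| = 18.00 ✗.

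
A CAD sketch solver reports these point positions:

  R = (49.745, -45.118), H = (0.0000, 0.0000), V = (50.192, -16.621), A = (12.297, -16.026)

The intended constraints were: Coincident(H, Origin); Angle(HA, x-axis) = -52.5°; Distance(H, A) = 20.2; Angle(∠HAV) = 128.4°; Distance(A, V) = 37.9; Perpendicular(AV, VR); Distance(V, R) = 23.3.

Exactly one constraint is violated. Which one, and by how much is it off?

Distance(V, R) = 23.3 — off by 5.20.

H = (0.00, 0.00) ✓; HA at -52.50° ✓; |HA| = 20.20 ✓; ∠HAV = 128.4° ✓; |AV| = 37.90 ✓; ∠(AV, VR) = 90.00° ✓; |VR| = 28.50 ✗.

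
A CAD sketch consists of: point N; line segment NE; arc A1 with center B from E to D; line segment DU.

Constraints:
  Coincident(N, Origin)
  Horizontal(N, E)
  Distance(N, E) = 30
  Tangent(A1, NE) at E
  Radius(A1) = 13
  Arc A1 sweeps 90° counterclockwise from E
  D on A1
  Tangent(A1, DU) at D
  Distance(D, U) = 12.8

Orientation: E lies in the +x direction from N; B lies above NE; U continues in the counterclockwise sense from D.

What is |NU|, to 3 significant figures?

50.1

On A1, E sits at bearing -90° from B; a 90° counterclockwise sweep puts D at bearing 0°, so D = B + 13.0·(cos 0°, sin 0°) = (43.0, 13.0). The tangent condition forces BD to be normal to DU, so DU runs along (−sin 0°, cos 0°); with |DU| = 12.8, U = (43.0, 25.8). Then |NU| = |U − N| = 50.1.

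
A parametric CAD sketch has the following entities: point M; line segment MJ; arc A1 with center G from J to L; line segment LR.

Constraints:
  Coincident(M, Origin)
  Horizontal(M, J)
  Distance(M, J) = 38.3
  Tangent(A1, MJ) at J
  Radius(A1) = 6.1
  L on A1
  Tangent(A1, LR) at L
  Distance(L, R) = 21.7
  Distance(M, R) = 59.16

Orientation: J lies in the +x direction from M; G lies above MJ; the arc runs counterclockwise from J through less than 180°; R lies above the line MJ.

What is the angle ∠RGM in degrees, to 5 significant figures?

148.31°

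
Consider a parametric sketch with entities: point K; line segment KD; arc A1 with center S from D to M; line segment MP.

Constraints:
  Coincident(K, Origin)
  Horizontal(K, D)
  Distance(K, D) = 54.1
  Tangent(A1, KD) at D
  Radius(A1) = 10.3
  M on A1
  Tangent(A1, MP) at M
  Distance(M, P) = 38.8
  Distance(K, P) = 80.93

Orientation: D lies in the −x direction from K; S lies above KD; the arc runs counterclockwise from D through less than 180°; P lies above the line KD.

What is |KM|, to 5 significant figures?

47.696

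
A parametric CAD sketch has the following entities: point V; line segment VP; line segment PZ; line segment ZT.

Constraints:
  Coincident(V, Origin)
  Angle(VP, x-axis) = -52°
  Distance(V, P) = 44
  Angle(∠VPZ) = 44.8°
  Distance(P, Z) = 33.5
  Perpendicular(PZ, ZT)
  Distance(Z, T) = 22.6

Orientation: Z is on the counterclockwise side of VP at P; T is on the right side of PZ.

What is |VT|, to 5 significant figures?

53.652

∠VPZ = 44.8°, so PZ runs at -52.0° + (180° − 44.8°) = 83.200° from the x-axis; with |PZ| = 33.5, Z = P + 33.5·(cos 83.200°, sin 83.200°) = (31.056, -1.4081). PZ is perpendicular to ZT; with |ZT| = 22.6 on the right of PZ, T = Z + 22.6·(0.99297, -0.11840) = (53.497, -4.0841). Then |VT| = |T − V| = 53.652.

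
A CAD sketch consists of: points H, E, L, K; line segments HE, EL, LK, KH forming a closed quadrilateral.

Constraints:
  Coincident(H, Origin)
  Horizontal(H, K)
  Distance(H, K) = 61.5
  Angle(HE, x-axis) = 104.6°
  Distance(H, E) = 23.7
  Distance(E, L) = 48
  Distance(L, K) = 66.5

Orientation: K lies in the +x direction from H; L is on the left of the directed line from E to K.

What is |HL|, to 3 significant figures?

63.5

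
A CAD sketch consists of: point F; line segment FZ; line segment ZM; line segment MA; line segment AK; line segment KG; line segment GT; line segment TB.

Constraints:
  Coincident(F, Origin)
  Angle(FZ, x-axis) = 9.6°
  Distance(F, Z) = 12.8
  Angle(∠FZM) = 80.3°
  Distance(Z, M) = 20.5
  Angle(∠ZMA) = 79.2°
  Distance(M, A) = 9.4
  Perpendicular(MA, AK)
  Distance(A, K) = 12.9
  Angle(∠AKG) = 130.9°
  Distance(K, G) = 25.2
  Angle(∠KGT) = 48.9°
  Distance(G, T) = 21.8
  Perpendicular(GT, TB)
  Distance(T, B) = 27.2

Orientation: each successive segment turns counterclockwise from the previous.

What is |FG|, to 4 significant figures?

28.95

F is at the origin; FZ runs at 9.6° with length 12.8, so Z = (12.62, 2.135). ∠FZM = 80.3° gives ZM at 109.3° from the x-axis; with |ZM| = 20.5, M = (5.845, 21.48). ∠ZMA = 79.2° gives MA at -149.9° from the x-axis; with |MA| = 9.4, A = (-2.287, 16.77). MA is perpendicular to AK, so AK runs at -59.90°; with |AK| = 12.9, K = (4.182, 5.608). ∠AKG = 130.9° gives KG at -10.80° from the x-axis; with |KG| = 25.2, G = (28.94, 0.8859). Then |FG| = |G − F| = 28.95.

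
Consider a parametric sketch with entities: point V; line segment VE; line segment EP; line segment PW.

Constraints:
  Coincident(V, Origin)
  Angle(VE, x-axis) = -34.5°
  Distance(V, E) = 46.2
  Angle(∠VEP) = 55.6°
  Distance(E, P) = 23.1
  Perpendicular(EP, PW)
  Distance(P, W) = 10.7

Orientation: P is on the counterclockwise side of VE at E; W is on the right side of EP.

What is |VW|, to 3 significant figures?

48.9

∠VEP = 55.6°, so EP runs at -34.5° + (180° − 55.6°) = 89.9° from the x-axis; with |EP| = 23.1, P = E + 23.1·(cos 89.9°, sin 89.9°) = (38.1, -3.07). EP is perpendicular to PW; with |PW| = 10.7 on the right of EP, W = P + 10.7·(1.00, -0.00175) = (48.8, -3.09). Then |VW| = |W − V| = 48.9.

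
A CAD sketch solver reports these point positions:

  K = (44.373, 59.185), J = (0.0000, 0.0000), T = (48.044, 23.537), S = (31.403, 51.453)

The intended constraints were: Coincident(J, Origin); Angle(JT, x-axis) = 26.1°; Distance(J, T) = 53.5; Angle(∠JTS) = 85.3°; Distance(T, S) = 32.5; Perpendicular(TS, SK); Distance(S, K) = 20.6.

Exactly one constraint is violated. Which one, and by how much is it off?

Distance(S, K) = 20.6 — off by 5.50.

J = (0.00, 0.00) ✓; JT at 26.10° ✓; |JT| = 53.50 ✓; ∠JTS = 85.30° ✓; |TS| = 32.50 ✓; ∠(TS, SK) = 90.00° ✓; |SK| = 15.10 ✗.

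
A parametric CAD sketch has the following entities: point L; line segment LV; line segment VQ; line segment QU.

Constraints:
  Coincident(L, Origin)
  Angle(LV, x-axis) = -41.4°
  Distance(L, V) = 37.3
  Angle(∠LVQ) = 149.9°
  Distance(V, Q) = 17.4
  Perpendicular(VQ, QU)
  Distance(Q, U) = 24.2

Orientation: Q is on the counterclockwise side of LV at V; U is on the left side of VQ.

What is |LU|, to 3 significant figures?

50.0

∠LVQ = 149.9°, so VQ runs at -41.4° + (180° − 149.9°) = -11.3° from the x-axis; with |VQ| = 17.4, Q = V + 17.4·(cos -11.3°, sin -11.3°) = (45.0, -28.1). The perpendicularity gives QU at right angles to VQ; with |QU| = 24.2 on the left of VQ, U = Q + 24.2·(0.196, 0.981) = (49.8, -4.35). Then |LU| = |U − L| = 50.0.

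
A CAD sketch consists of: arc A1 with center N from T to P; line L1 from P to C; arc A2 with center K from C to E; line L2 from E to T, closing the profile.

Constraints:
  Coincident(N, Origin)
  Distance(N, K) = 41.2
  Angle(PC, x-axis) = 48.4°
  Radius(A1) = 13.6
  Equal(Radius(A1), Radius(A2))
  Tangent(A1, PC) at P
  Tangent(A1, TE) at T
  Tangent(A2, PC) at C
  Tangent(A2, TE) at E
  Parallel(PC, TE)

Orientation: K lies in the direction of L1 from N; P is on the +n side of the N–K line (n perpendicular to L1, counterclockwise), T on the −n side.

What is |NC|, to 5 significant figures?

43.387

The slot axis is L1's direction at 48.4°, so u = (cos 48.4°, sin 48.4°) = (0.66393, 0.74780) and n = (−sin 48.4°, cos 48.4°) = (-0.74780, 0.66393). N is at the origin and K lies 41.2 along u from N, so K = 41.2·u = (27.354, 30.809). Tangency of A1 to both parallel lines with radius 13.6 puts P and T at N ± 13.6·n: P = (-10.170, 9.0294), T = (10.170, -9.0294). Equal radii place C and E the same way about K: C = K + 13.6·n = (17.184, 39.839), E = K − 13.6·n = (37.524, 21.780). Then |NC| = |C − N| = 43.387.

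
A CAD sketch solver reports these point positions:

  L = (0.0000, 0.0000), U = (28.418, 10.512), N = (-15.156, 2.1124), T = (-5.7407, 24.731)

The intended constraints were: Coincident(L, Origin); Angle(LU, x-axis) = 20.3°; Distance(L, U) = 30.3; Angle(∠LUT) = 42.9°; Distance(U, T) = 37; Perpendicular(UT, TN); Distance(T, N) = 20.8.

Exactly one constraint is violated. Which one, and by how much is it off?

Distance(T, N) = 20.8 — off by 3.70.

L = (0.00, 0.00) ✓; LU at 20.30° ✓; |LU| = 30.30 ✓; ∠LUT = 42.90° ✓; |UT| = 37.00 ✓; ∠(UT, TN) = 90.00° ✓; |TN| = 24.50 ✗.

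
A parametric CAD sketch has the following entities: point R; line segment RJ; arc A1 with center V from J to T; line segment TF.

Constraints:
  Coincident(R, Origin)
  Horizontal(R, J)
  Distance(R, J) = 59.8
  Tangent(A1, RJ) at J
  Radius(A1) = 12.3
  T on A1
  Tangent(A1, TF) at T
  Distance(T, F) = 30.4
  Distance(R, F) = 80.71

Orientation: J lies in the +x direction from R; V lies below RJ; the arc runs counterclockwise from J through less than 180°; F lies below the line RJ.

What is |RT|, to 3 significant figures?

53.5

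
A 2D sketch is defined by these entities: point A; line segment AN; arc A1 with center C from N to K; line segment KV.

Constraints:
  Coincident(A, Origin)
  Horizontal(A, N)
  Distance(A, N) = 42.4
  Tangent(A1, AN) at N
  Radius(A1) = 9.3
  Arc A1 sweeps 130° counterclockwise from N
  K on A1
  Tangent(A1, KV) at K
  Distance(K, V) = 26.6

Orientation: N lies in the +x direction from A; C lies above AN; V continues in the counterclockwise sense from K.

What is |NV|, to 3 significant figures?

37.0

A is at the origin; AN is horizontal with |AN| = 42.4 and N on the +x side, so N = (42.4, 0.00). Since A1 is tangent to AN there, CN ⟂ AN, so C = N + (0, 9.3) = (42.4, 9.30). On A1, N sits at bearing -90° from C; a 130° counterclockwise sweep puts K at bearing 40°, so K = C + 9.3·(cos 40°, sin 40°) = (49.5, 15.3). A1 meets KV tangentially, so CK is at right angles to KV, so KV runs along (−sin 40°, cos 40°); with |KV| = 26.6, V = (32.4, 35.7). Then |NV| = |V − N| = 37.0.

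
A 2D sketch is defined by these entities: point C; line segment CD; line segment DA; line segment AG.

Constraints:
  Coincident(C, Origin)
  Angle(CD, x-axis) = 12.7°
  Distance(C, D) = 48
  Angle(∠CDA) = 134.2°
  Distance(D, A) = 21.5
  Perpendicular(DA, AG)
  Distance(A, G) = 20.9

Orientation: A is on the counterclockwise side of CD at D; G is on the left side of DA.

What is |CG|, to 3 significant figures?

56.6

C is at the origin; CD runs at 12.7° with length 48.0, so D = 48.0·(cos 12.7°, sin 12.7°) = (46.8, 10.6). ∠CDA = 134.2°, so DA runs at 12.7° + (180° − 134.2°) = 58.5° from the x-axis; with |DA| = 21.5, A = D + 21.5·(cos 58.5°, sin 58.5°) = (58.1, 28.9). The perpendicularity gives AG at right angles to DA; with |AG| = 20.9 on the left of DA, G = A + 20.9·(-0.853, 0.522) = (40.2, 39.8). Then |CG| = |G − C| = 56.6.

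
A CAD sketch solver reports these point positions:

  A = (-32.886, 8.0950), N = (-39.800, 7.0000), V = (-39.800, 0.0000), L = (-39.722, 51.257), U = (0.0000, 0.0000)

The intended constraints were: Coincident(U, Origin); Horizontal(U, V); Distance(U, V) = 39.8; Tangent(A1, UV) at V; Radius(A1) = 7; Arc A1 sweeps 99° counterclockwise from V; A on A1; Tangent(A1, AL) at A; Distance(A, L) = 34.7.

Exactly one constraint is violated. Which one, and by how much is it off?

Distance(A, L) = 34.7 — off by 9.00.

U = (0.00, 0.00) ✓; U.y = 0.00, V.y = 0.00 ✓; |UV| = 39.80 ✓; ∠(NV, VU) = 90.00° ✓; |NV| = 7.000 ✓; bearing(N→A) − bearing(N→V) = 99.00° ✓; |NA| = 7.000 ✓; ∠(NA, AL) = 90.00° ✓; |AL| = 43.70 ✗.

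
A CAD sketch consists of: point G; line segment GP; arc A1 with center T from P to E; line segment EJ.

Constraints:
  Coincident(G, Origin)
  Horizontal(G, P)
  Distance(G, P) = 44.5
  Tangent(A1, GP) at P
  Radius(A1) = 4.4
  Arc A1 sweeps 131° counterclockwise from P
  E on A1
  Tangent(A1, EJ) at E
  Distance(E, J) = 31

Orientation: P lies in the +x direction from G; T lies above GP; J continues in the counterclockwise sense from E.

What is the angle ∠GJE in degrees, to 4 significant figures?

82.85°

On A1, P sits at bearing -90° from T; a 131° counterclockwise sweep puts E at bearing 41°, so E = T + 4.4·(cos 41°, sin 41°) = (47.82, 7.287). Since A1 is tangent to EJ there, TE ⟂ EJ, so EJ runs along (−sin 41°, cos 41°); with |EJ| = 31.0, J = (27.48, 30.68). Then cos ∠GJE = JG·JE / (|JG||JE|), giving 82.85°.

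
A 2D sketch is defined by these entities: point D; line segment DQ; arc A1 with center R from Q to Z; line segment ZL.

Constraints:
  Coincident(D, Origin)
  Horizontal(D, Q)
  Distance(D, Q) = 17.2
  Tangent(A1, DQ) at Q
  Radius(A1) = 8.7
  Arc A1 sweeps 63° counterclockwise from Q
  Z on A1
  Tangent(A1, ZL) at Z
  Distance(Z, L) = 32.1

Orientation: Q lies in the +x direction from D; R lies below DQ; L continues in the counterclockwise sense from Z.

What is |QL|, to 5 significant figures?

40.134

D is at the origin; DQ is horizontal with |DQ| = 17.2 and Q on the +x side, so Q = (17.200, 0.0000). A1 meets DQ tangentially, so RQ is at right angles to DQ, so R = Q + (0, -8.7) = (17.200, -8.7000). On A1, Q sits at bearing 90° from R; a 63° counterclockwise sweep puts Z at bearing 153°, so Z = R + 8.7·(cos 153°, sin 153°) = (9.4482, -4.7503). A1 meets ZL tangentially, so RZ is at right angles to ZL, so ZL runs along (−sin 153°, cos 153°); with |ZL| = 32.1, L = (-5.1249, -33.352). Then |QL| = |L − Q| = 40.134.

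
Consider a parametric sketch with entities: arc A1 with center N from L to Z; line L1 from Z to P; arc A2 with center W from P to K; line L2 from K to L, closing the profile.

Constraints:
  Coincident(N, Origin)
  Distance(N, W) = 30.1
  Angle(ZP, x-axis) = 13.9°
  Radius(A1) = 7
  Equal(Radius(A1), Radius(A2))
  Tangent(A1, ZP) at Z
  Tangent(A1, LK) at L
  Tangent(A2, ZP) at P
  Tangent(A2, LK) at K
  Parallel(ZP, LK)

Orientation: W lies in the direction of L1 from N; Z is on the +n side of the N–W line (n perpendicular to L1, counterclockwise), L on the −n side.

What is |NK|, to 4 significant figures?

30.90

The slot axis is L1's direction at 13.9°, so u = (cos 13.9°, sin 13.9°) = (0.9707, 0.2402) and n = (−sin 13.9°, cos 13.9°) = (-0.2402, 0.9707). N is at the origin and W lies 30.1 along u from N, so W = 30.1·u = (29.22, 7.231). Tangency of A1 to both parallel lines with radius 7.0 puts Z and L at N ± 7.0·n: Z = (-1.682, 6.795), L = (1.682, -6.795). Equal radii place P and K the same way about W: P = W + 7.0·n = (27.54, 14.03), K = W − 7.0·n = (30.90, 0.4358). Then |NK| = |K − N| = 30.90.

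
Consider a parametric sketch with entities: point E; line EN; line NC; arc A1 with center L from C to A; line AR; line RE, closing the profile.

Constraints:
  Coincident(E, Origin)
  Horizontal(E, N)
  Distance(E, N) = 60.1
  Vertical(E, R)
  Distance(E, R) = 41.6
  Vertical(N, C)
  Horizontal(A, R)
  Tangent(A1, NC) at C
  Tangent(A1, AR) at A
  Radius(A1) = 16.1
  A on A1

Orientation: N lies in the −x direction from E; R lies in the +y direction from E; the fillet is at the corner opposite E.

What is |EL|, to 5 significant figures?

50.855

E is at the origin; EN is horizontal with |EN| = 60.1 and N on the −x side, so N = (-60.100, 0.0000). E and R share the same x with |ER| = 41.6 and R on the +y side, so R = (0.0000, 41.600). The virtual corner opposite E is at (-60.100, 41.600). The tangent condition forces LC to be normal to NC and A1 meets AR tangentially, so LA is at right angles to AR, with radius 16.1, so the center L sits 16.1 in from both sides at L = (-44.000, 25.500). Then |EL| = |L − E| = 50.855.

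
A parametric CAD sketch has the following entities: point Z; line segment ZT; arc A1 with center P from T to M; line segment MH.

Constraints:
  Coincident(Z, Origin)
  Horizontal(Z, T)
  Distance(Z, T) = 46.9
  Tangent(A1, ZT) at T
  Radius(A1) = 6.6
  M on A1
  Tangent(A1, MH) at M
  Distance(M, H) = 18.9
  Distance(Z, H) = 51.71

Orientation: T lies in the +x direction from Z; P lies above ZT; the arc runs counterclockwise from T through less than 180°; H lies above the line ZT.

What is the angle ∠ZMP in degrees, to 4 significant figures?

16.13°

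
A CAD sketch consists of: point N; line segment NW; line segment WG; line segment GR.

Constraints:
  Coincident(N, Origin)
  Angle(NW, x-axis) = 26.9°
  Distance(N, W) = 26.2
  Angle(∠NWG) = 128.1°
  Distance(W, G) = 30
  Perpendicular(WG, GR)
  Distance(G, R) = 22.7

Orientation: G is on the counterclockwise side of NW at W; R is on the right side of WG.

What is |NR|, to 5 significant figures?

63.307

∠NWG = 128.1°, so WG runs at 26.9° + (180° − 128.1°) = 78.800° from the x-axis; with |WG| = 30.0, G = W + 30.0·(cos 78.800°, sin 78.800°) = (29.192, 41.282). WG ⟂ GR; with |GR| = 22.7 on the right of WG, R = G + 22.7·(0.98096, -0.19423) = (51.460, 36.873). Then |NR| = |R − N| = 63.307.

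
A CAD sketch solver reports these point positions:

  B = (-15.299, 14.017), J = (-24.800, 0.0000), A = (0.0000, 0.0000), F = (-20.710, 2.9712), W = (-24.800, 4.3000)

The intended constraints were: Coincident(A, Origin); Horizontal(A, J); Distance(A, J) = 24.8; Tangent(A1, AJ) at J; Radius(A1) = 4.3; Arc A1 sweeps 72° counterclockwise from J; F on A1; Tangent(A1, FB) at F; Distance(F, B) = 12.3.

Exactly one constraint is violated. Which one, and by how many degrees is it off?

Tangent(A1, FB) at F — off by 8.10°.

A = (0.00, 0.00) ✓; A.y = 0.00, J.y = 0.00 ✓; |AJ| = 24.80 ✓; ∠(WJ, JA) = 90.00° ✓; |WJ| = 4.300 ✓; bearing(W→F) − bearing(W→J) = 72.00° ✓; |WF| = 4.300 ✓; ∠(WF, FB) = 98.10° ✗; |FB| = 12.30 ✓.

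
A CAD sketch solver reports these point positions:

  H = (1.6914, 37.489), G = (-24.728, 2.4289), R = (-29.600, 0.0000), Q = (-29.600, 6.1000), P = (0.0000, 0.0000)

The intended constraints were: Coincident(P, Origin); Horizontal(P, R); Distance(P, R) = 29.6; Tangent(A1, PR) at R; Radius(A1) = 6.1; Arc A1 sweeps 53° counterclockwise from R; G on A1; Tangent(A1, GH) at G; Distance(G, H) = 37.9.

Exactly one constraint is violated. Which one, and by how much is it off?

Distance(G, H) = 37.9 — off by 6.00.

P = (0.00, 0.00) ✓; P.y = 0.00, R.y = 0.00 ✓; |PR| = 29.60 ✓; ∠(QR, RP) = 90.00° ✓; |QR| = 6.100 ✓; bearing(Q→G) − bearing(Q→R) = 53.00° ✓; |QG| = 6.100 ✓; ∠(QG, GH) = 90.00° ✓; |GH| = 43.90 ✗.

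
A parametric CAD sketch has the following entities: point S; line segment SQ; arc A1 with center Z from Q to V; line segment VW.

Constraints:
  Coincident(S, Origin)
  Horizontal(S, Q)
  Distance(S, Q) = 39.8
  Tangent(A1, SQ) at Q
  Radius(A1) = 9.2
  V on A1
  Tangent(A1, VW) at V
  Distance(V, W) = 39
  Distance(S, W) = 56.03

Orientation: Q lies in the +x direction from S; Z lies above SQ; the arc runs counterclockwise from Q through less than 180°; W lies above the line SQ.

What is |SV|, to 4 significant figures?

49.77

S is at the origin; S and Q share the same y with |SQ| = 39.8 and Q on the +x side, so Q = (39.80, 0.000). A1 meets SQ tangentially, so ZQ is at right angles to SQ, so Z = Q + (0, 9.2) = (39.80, 9.200). Since ZV ⟂ VW (tangency), |ZW| = √(9.2² + 39.0²) = 40.07 regardless of where V sits on A1. So W lies on both circle(S, 56.03) and circle(Z, 40.07); the above-SQ intersection is W = (29.17, 47.84). V is the foot of the tangent from W: V = (47.87, 13.61).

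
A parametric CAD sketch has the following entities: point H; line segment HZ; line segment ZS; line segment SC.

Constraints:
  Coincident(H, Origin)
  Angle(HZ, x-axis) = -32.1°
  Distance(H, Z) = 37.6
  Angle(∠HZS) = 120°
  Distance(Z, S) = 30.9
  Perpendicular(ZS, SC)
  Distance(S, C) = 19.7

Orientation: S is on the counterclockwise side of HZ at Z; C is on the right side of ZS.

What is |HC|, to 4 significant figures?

72.12

∠HZS = 120.0°, so ZS runs at -32.1° + (180° − 120.0°) = 27.90° from the x-axis; with |ZS| = 30.9, S = Z + 30.9·(cos 27.90°, sin 27.90°) = (59.16, -5.522). ZS ⟂ SC; with |SC| = 19.7 on the right of ZS, C = S + 19.7·(0.4679, -0.8838) = (68.38, -22.93). Then |HC| = |C − H| = 72.12.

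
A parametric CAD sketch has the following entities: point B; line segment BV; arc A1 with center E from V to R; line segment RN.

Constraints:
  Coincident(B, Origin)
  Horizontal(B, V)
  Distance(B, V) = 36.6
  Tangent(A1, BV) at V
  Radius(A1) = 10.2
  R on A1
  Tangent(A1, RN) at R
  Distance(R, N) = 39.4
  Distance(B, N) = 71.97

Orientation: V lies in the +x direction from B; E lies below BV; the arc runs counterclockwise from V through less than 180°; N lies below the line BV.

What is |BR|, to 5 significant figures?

33.510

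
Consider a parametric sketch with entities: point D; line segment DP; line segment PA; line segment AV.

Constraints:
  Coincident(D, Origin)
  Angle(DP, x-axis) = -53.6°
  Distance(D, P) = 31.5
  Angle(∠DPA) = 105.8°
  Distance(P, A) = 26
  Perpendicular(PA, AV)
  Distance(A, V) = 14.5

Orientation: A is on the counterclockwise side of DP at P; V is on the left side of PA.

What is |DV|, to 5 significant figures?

38.020

D is at the origin; DP runs at -53.6° with length 31.5, so P = 31.5·(cos -53.6°, sin -53.6°) = (18.693, -25.354). ∠DPA = 105.8°, so PA runs at -53.6° + (180° − 105.8°) = 20.600° from the x-axis; with |PA| = 26.0, A = P + 26.0·(cos 20.600°, sin 20.600°) = (43.030, -16.206). PA is perpendicular to AV; with |AV| = 14.5 on the left of PA, V = A + 14.5·(-0.35184, 0.93606) = (37.929, -2.6334). Then |DV| = |V − D| = 38.020.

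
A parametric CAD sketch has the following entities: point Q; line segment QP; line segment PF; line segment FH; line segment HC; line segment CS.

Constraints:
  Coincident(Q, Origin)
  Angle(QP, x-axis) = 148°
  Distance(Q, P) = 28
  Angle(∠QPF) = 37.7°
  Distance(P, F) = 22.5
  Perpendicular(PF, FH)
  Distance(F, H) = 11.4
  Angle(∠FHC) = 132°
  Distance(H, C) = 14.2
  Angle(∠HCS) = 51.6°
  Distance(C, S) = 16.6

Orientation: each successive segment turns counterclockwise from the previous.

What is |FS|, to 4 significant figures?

12.38

Q is at the origin; QP runs at 148.0° with length 28.0, so P = (-23.75, 14.84). ∠QPF = 37.7° gives PF at -69.70° from the x-axis; with |PF| = 22.5, F = (-15.94, -6.265). PF ⟂ FH, so FH runs at 20.30°; with |FH| = 11.4, H = (-5.247, -2.310). ∠FHC = 132.0° gives HC at 68.30° from the x-axis; with |HC| = 14.2, C = (0.003043, 10.88). ∠HCS = 51.6° gives CS at -163.3° from the x-axis; with |CS| = 16.6, S = (-15.90, 6.114). Then |FS| = |S − F| = 12.38.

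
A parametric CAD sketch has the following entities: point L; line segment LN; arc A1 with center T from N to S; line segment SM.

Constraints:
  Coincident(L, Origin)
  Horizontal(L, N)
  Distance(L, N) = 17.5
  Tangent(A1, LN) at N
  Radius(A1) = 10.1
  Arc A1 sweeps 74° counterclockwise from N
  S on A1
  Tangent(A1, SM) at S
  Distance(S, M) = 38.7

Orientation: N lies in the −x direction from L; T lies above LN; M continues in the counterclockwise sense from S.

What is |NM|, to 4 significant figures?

48.96

L is at the origin; LN is horizontal with |LN| = 17.5 and N on the −x side, so N = (-17.50, 0.000). The tangent condition forces TN to be normal to LN, so T = N + (0, 10.1) = (-17.50, 10.10). On A1, N sits at bearing -90° from T; a 74° counterclockwise sweep puts S at bearing -16°, so S = T + 10.1·(cos -16°, sin -16°) = (-7.791, 7.316). Since A1 is tangent to SM there, TS ⟂ SM, so SM runs along (−sin -16°, cos -16°); with |SM| = 38.7, M = (2.876, 44.52). Then |NM| = |M − N| = 48.96.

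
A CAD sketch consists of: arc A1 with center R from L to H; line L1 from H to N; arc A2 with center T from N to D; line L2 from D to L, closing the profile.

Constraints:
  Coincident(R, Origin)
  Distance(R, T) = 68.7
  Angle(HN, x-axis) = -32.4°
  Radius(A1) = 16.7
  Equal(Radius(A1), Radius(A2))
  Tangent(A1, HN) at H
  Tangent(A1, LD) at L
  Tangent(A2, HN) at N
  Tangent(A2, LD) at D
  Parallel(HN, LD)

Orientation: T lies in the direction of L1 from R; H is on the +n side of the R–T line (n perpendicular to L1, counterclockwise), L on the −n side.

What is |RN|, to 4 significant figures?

70.70

Tangency of A1 to both parallel lines with radius 16.7 puts H and L at R ± 16.7·n: H = (8.948, 14.10), L = (-8.948, -14.10). Equal radii place N and D the same way about T: N = T + 16.7·n = (66.95, -22.71), D = T − 16.7·n = (49.06, -50.91). Then |RN| = |N − R| = 70.70.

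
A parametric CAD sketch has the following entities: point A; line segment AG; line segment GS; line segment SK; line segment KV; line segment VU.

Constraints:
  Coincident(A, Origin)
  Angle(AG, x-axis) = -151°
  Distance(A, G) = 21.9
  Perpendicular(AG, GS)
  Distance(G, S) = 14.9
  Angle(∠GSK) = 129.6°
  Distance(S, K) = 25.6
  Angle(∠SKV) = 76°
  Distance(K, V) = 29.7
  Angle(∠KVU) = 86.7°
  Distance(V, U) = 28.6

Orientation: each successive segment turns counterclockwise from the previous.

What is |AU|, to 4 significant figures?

17.06

∠SKV = 76.0° gives KV at 93.40° from the x-axis; with |KV| = 29.7, V = (11.47, 1.289). ∠KVU = 86.7° gives VU at -173.3° from the x-axis; with |VU| = 28.6, U = (-16.93, -2.047). Then |AU| = |U − A| = 17.06.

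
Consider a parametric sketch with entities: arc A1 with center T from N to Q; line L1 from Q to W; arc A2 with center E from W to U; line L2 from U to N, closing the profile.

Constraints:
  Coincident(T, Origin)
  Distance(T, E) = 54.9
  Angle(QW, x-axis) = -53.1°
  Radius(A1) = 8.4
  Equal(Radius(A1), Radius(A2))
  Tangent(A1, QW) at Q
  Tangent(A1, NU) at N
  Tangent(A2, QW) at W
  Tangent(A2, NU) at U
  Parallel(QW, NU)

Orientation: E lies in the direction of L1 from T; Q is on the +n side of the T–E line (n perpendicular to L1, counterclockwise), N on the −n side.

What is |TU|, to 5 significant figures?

55.539

Tangency of A1 to both parallel lines with radius 8.4 puts Q and N at T ± 8.4·n: Q = (6.7174, 5.0435), N = (-6.7174, -5.0435). Equal radii place W and U the same way about E: W = E + 8.4·n = (39.680, -38.859), U = E − 8.4·n = (26.246, -48.946). Then |TU| = |U − T| = 55.539.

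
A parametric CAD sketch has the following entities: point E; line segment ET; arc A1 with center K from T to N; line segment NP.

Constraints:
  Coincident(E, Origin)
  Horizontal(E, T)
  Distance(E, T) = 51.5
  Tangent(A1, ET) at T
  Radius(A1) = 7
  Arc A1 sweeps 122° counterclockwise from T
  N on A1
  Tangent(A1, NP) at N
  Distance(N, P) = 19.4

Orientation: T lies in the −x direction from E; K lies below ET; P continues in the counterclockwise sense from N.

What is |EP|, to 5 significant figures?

54.419

E is at the origin; E and T share the same y with |ET| = 51.5 and T on the −x side, so T = (-51.500, 0.0000). A1 meets ET tangentially, so KT is at right angles to ET, so K = T + (0, -7) = (-51.500, -7.0000). On A1, T sits at bearing 90° from K; a 122° counterclockwise sweep puts N at bearing 212°, so N = K + 7.0·(cos 212°, sin 212°) = (-57.436, -10.709). Tangency of A1 to NP means the radius KN is perpendicular to NP, so NP runs along (−sin 212°, cos 212°); with |NP| = 19.4, P = (-47.156, -27.162). Then |EP| = |P − E| = 54.419.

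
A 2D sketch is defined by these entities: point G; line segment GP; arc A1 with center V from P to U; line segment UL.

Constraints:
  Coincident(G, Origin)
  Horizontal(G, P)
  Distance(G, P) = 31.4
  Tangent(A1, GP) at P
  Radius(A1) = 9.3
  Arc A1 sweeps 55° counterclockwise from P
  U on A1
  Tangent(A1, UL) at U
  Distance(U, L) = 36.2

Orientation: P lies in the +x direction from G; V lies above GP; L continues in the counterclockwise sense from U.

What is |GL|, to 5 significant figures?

68.586

G is at the origin; GP is horizontal with |GP| = 31.4 and P on the +x side, so P = (31.400, 0.0000). Tangency of A1 to GP means the radius VP is perpendicular to GP, so V = P + (0, 9.3) = (31.400, 9.3000). On A1, P sits at bearing -90° from V; a 55° counterclockwise sweep puts U at bearing -35°, so U = V + 9.3·(cos -35°, sin -35°) = (39.018, 3.9657). Since A1 is tangent to UL there, VU ⟂ UL, so UL runs along (−sin -35°, cos -35°); with |UL| = 36.2, L = (59.782, 33.619). Then |GL| = |L − G| = 68.586.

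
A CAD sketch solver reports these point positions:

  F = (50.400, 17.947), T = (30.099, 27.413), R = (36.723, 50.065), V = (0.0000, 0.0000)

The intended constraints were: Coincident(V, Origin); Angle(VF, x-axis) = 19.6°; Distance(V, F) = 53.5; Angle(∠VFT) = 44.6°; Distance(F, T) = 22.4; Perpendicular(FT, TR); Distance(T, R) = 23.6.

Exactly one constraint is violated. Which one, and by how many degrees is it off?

Perpendicular(FT, TR) — off by 8.70°.

V = (0.00, 0.00) ✓; VF at 19.60° ✓; |VF| = 53.50 ✓; ∠VFT = 44.60° ✓; |FT| = 22.40 ✓; ∠(FT, TR) = 81.30° ✗; |TR| = 23.60 ✓.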